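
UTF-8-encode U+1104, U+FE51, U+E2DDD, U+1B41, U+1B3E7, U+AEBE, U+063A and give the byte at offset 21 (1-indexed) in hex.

0xD8

1-indexed offset 21 is 0-indexed offset 20.
U+1104 → 3-byte form E1 84 84 at offsets 0–2.
U+FE51 → 3-byte form EF B9 91 at offsets 3–5.
U+E2DDD → 4-byte form F3 A2 B7 9D at offsets 6–9.
U+1B41 → 3-byte form E1 AD 81 at offsets 10–12.
U+1B3E7 → 4-byte form F0 9B 8F A7 at offsets 13–16.
U+AEBE → 3-byte form EA BA BE at offsets 17–19.
U+063A → 2-byte form D8 BA at offsets 20–21.
Offset 20 falls in char 7's range; it's byte 1 of D8 BA = 0xD8.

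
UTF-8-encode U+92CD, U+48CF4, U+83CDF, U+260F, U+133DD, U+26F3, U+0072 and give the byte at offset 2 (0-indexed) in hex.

0x8D

U+92CD → 3-byte form E9 8B 8D at offsets 0–2.
Offset 2 falls in char 1's range; it's byte 3 of E9 8B 8D = 0x8D.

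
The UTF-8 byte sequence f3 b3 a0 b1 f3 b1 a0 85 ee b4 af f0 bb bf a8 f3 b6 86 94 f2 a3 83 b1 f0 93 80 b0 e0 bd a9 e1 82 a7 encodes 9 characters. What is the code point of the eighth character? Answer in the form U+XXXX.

U+0F69

Offset 0: leading byte 0xF3 = 11110011 → 4-byte char #1 = F3 B3 A0 B1.
Offset 4: leading byte 0xF3 = 11110011 → 4-byte char #2 = F3 B1 A0 85.
Offset 8: leading byte 0xEE = 11101110 → 3-byte char #3 = EE B4 AF.
Offset 11: leading byte 0xF0 = 11110000 → 4-byte char #4 = F0 BB BF A8.
Offset 15: leading byte 0xF3 = 11110011 → 4-byte char #5 = F3 B6 86 94.
Offset 19: leading byte 0xF2 = 11110010 → 4-byte char #6 = F2 A3 83 B1.
Offset 23: leading byte 0xF0 = 11110000 → 4-byte char #7 = F0 93 80 B0.
Offset 27: leading byte 0xE0 = 11100000 → 3-byte char #8 = E0 BD A9.
Leading byte 0xE0 = 11100000 matches 1110xxxx → 3-byte sequence.
Byte 1: 0xE0 = 11100000, payload 0000 (4 bits).
Byte 2: 0xBD = 10111101 (10xxxxxx ✓), payload 111101.
Byte 3: 0xA9 = 10101001 (10xxxxxx ✓), payload 101001.
Concatenate: 0000111101101001 = 0xF69 (16 bits → U+0F69).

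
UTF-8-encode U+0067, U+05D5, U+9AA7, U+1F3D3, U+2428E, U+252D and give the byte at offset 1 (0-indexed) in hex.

U+0067 → 1-byte form 67 at offsets 0–0.
U+05D5 → 2-byte form D7 95 at offsets 1–2.
Offset 1 falls in char 2's range; it's byte 1 of D7 95 = 0xD7.

0xD7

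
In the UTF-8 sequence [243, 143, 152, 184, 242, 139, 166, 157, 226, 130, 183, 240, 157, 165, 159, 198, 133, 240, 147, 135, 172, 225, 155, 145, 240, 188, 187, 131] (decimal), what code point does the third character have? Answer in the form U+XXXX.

U+20B7

Offset 0: leading byte 0xF3 = 11110011 → 4-byte char #1 = F3 8F 98 B8.
Offset 4: leading byte 0xF2 = 11110010 → 4-byte char #2 = F2 8B A6 9D.
Offset 8: leading byte 0xE2 = 11100010 → 3-byte char #3 = E2 82 B7.
Leading byte 0xE2 = 11100010 matches 1110xxxx → 3-byte sequence.
Byte 1: 0xE2 = 11100010, payload 0010 (4 bits).
Byte 2: 0x82 = 10000010 (10xxxxxx ✓), payload 000010.
Byte 3: 0xB7 = 10110111 (10xxxxxx ✓), payload 110111.
Concatenate: 0010000010110111 = 0x20B7 (16 bits → U+20B7).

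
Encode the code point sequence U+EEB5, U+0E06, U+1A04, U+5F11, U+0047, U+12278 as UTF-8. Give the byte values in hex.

EE BA B5 E0 B8 86 E1 A8 84 E5 BC 91 47 F0 92 89 B8

U+EEB5: 3-byte form → EE BA B5.
U+0E06: 3-byte form → E0 B8 86.
U+1A04: 3-byte form → E1 A8 84.
U+5F11: 3-byte form → E5 BC 91.
U+0047: 1-byte form → 47.
U+12278: 4-byte form → F0 92 89 B8.
Concatenated (17 bytes): EE BA B5 E0 B8 86 E1 A8 84 E5 BC 91 47 F0 92 89 B8.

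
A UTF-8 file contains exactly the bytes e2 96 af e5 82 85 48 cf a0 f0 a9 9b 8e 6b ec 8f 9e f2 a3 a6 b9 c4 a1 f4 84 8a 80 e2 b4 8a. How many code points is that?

11

Byte at offset 0: 0xE2 = 11100010 → 3-byte char (#1). Advance 3.
Byte at offset 3: 0xE5 = 11100101 → 3-byte char (#2). Advance 3.
Byte at offset 6: 0x48 = 01001000 → 1-byte char (#3). Advance 1.
Byte at offset 7: 0xCF = 11001111 → 2-byte char (#4). Advance 2.
Byte at offset 9: 0xF0 = 11110000 → 4-byte char (#5). Advance 4.
Byte at offset 13: 0x6B = 01101011 → 1-byte char (#6). Advance 1.
Byte at offset 14: 0xEC = 11101100 → 3-byte char (#7). Advance 3.
Byte at offset 17: 0xF2 = 11110010 → 4-byte char (#8). Advance 4.
Byte at offset 21: 0xC4 = 11000100 → 2-byte char (#9). Advance 2.
Byte at offset 23: 0xF4 = 11110100 → 4-byte char (#10). Advance 4.
Byte at offset 27: 0xE2 = 11100010 → 3-byte char (#11). Advance 3.
Reached end at offset 30 after 11 code points.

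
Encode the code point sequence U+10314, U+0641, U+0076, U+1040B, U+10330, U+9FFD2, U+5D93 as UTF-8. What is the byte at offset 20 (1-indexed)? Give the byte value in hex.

0xE5

1-indexed offset 20 is 0-indexed offset 19.
U+10314 → 4-byte form F0 90 8C 94 at offsets 0–3.
U+0641 → 2-byte form D9 81 at offsets 4–5.
U+0076 → 1-byte form 76 at offsets 6–6.
U+1040B → 4-byte form F0 90 90 8B at offsets 7–10.
U+10330 → 4-byte form F0 90 8C B0 at offsets 11–14.
U+9FFD2 → 4-byte form F2 9F BF 92 at offsets 15–18.
U+5D93 → 3-byte form E5 B6 93 at offsets 19–21.
Offset 19 falls in char 7's range; it's byte 1 of E5 B6 93 = 0xE5.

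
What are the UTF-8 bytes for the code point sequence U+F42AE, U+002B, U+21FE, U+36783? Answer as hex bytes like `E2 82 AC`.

U+F42AE: 4-byte form → F3 B4 8A AE.
U+002B: 1-byte form → 2B.
U+21FE: 3-byte form → E2 87 BE.
U+36783: 4-byte form → F0 B6 9E 83.
Concatenated (12 bytes): F3 B4 8A AE 2B E2 87 BE F0 B6 9E 83.

F3 B4 8A AE 2B E2 87 BE F0 B6 9E 83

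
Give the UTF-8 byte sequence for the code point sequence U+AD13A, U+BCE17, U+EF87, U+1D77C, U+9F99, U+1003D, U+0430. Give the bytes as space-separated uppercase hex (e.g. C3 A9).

U+AD13A: 4-byte form → F2 AD 84 BA.
U+BCE17: 4-byte form → F2 BC B8 97.
U+EF87: 3-byte form → EE BE 87.
U+1D77C: 4-byte form → F0 9D 9D BC.
U+9F99: 3-byte form → E9 BE 99.
U+1003D: 4-byte form → F0 90 80 BD.
U+0430: 2-byte form → D0 B0.
Concatenated (24 bytes): F2 AD 84 BA F2 BC B8 97 EE BE 87 F0 9D 9D BC E9 BE 99 F0 90 80 BD D0 B0.

F2 AD 84 BA F2 BC B8 97 EE BE 87 F0 9D 9D BC E9 BE 99 F0 90 80 BD D0 B0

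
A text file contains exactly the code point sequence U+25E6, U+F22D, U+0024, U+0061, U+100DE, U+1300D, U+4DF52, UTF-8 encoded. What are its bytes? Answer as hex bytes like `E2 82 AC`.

U+25E6: 3-byte form → E2 97 A6.
U+F22D: 3-byte form → EF 88 AD.
U+0024: 1-byte form → 24.
U+0061: 1-byte form → 61.
U+100DE: 4-byte form → F0 90 83 9E.
U+1300D: 4-byte form → F0 93 80 8D.
U+4DF52: 4-byte form → F1 8D BD 92.
Concatenated (20 bytes): E2 97 A6 EF 88 AD 24 61 F0 90 83 9E F0 93 80 8D F1 8D BD 92.

E2 97 A6 EF 88 AD 24 61 F0 90 83 9E F0 93 80 8D F1 8D BD 92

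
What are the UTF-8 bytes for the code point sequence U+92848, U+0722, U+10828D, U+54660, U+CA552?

F2 92 A1 88 DC A2 F4 88 8A 8D F1 94 99 A0 F3 8A 95 92

U+92848: 4-byte form → F2 92 A1 88.
U+0722: 2-byte form → DC A2.
U+10828D: 4-byte form → F4 88 8A 8D.
U+54660: 4-byte form → F1 94 99 A0.
U+CA552: 4-byte form → F3 8A 95 92.
Concatenated (18 bytes): F2 92 A1 88 DC A2 F4 88 8A 8D F1 94 99 A0 F3 8A 95 92.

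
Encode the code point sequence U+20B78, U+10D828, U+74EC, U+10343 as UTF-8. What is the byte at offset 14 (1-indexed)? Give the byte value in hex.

1-indexed offset 14 is 0-indexed offset 13.
U+20B78 → 4-byte form F0 A0 AD B8 at offsets 0–3.
U+10D828 → 4-byte form F4 8D A0 A8 at offsets 4–7.
U+74EC → 3-byte form E7 93 AC at offsets 8–10.
U+10343 → 4-byte form F0 90 8D 83 at offsets 11–14.
Offset 13 falls in char 4's range; it's byte 3 of F0 90 8D 83 = 0x8D.

0x8D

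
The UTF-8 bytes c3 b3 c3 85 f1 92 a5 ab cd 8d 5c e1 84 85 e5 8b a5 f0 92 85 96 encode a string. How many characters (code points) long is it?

Byte at offset 0: 0xC3 = 11000011 → 2-byte char (#1). Advance 2.
Byte at offset 2: 0xC3 = 11000011 → 2-byte char (#2). Advance 2.
Byte at offset 4: 0xF1 = 11110001 → 4-byte char (#3). Advance 4.
Byte at offset 8: 0xCD = 11001101 → 2-byte char (#4). Advance 2.
Byte at offset 10: 0x5C = 01011100 → 1-byte char (#5). Advance 1.
Byte at offset 11: 0xE1 = 11100001 → 3-byte char (#6). Advance 3.
Byte at offset 14: 0xE5 = 11100101 → 3-byte char (#7). Advance 3.
Byte at offset 17: 0xF0 = 11110000 → 4-byte char (#8). Advance 4.
Reached end at offset 21 after 8 code points.

8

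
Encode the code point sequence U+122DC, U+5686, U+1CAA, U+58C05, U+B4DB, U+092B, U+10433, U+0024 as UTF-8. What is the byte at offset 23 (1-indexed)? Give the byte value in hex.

0x90

1-indexed offset 23 is 0-indexed offset 22.
U+122DC → 4-byte form F0 92 8B 9C at offsets 0–3.
U+5686 → 3-byte form E5 9A 86 at offsets 4–6.
U+1CAA → 3-byte form E1 B2 AA at offsets 7–9.
U+58C05 → 4-byte form F1 98 B0 85 at offsets 10–13.
U+B4DB → 3-byte form EB 93 9B at offsets 14–16.
U+092B → 3-byte form E0 A4 AB at offsets 17–19.
U+10433 → 4-byte form F0 90 90 B3 at offsets 20–23.
Offset 22 falls in char 7's range; it's byte 3 of F0 90 90 B3 = 0x90.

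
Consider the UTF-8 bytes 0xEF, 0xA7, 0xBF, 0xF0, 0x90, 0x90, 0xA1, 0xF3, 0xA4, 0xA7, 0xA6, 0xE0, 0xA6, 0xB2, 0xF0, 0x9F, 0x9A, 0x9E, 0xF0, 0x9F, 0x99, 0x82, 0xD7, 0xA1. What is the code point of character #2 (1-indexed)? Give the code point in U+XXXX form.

Offset 0: leading byte 0xEF = 11101111 → 3-byte char #1 = EF A7 BF.
Offset 3: leading byte 0xF0 = 11110000 → 4-byte char #2 = F0 90 90 A1.
Leading byte 0xF0 = 11110000 matches 11110xxx → 4-byte sequence.
Byte 1: 0xF0 = 11110000, payload 000 (3 bits).
Byte 2: 0x90 = 10010000 (10xxxxxx ✓), payload 010000.
Byte 3: 0x90 = 10010000 (10xxxxxx ✓), payload 010000.
Byte 4: 0xA1 = 10100001 (10xxxxxx ✓), payload 100001.
Concatenate: 000010000010000100001 = 0x10421 (21 bits → U+10421).

U+10421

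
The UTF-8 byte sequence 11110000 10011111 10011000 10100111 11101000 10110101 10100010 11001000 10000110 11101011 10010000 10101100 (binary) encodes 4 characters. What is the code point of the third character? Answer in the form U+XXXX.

Offset 0: leading byte 0xF0 = 11110000 → 4-byte char #1 = F0 9F 98 A7.
Offset 4: leading byte 0xE8 = 11101000 → 3-byte char #2 = E8 B5 A2.
Offset 7: leading byte 0xC8 = 11001000 → 2-byte char #3 = C8 86.
Leading byte 0xC8 = 11001000 matches 110xxxxx → 2-byte sequence.
Byte 1: 0xC8 = 11001000, payload 01000 (5 bits).
Byte 2: 0x86 = 10000110 (10xxxxxx ✓), payload 000110.
Concatenate: 01000000110 = 0x206 (11 bits → U+0206).

U+0206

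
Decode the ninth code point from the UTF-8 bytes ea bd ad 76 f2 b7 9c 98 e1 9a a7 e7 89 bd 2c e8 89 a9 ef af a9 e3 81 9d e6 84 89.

U+305D

Offset 0: leading byte 0xEA = 11101010 → 3-byte char #1 = EA BD AD.
Offset 3: leading byte 0x76 = 01110110 → 1-byte char #2 = 76.
Offset 4: leading byte 0xF2 = 11110010 → 4-byte char #3 = F2 B7 9C 98.
Offset 8: leading byte 0xE1 = 11100001 → 3-byte char #4 = E1 9A A7.
Offset 11: leading byte 0xE7 = 11100111 → 3-byte char #5 = E7 89 BD.
Offset 14: leading byte 0x2C = 00101100 → 1-byte char #6 = 2C.
Offset 15: leading byte 0xE8 = 11101000 → 3-byte char #7 = E8 89 A9.
Offset 18: leading byte 0xEF = 11101111 → 3-byte char #8 = EF AF A9.
Offset 21: leading byte 0xE3 = 11100011 → 3-byte char #9 = E3 81 9D.
Leading byte 0xE3 = 11100011 matches 1110xxxx → 3-byte sequence.
Byte 1: 0xE3 = 11100011, payload 0011 (4 bits).
Byte 2: 0x81 = 10000001 (10xxxxxx ✓), payload 000001.
Byte 3: 0x9D = 10011101 (10xxxxxx ✓), payload 011101.
Concatenate: 0011000001011101 = 0x305D (16 bits → U+305D).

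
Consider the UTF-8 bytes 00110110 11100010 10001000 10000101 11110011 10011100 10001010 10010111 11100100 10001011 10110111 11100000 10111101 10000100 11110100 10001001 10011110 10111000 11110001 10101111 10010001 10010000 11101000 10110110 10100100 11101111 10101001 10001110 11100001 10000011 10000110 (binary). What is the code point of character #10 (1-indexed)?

U+10C6

Offset 0: leading byte 0x36 = 00110110 → 1-byte char #1 = 36.
Offset 1: leading byte 0xE2 = 11100010 → 3-byte char #2 = E2 88 85.
Offset 4: leading byte 0xF3 = 11110011 → 4-byte char #3 = F3 9C 8A 97.
Offset 8: leading byte 0xE4 = 11100100 → 3-byte char #4 = E4 8B B7.
Offset 11: leading byte 0xE0 = 11100000 → 3-byte char #5 = E0 BD 84.
Offset 14: leading byte 0xF4 = 11110100 → 4-byte char #6 = F4 89 9E B8.
Offset 18: leading byte 0xF1 = 11110001 → 4-byte char #7 = F1 AF 91 90.
Offset 22: leading byte 0xE8 = 11101000 → 3-byte char #8 = E8 B6 A4.
Offset 25: leading byte 0xEF = 11101111 → 3-byte char #9 = EF A9 8E.
Offset 28: leading byte 0xE1 = 11100001 → 3-byte char #10 = E1 83 86.
Leading byte 0xE1 = 11100001 matches 1110xxxx → 3-byte sequence.
Byte 1: 0xE1 = 11100001, payload 0001 (4 bits).
Byte 2: 0x83 = 10000011 (10xxxxxx ✓), payload 000011.
Byte 3: 0x86 = 10000110 (10xxxxxx ✓), payload 000110.
Concatenate: 0001000011000110 = 0x10C6 (16 bits → U+10C6).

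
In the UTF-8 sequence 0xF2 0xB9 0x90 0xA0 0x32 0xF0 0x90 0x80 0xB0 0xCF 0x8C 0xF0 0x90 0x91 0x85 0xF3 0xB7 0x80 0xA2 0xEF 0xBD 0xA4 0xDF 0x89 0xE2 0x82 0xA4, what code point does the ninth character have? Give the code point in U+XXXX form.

Offset 0: leading byte 0xF2 = 11110010 → 4-byte char #1 = F2 B9 90 A0.
Offset 4: leading byte 0x32 = 00110010 → 1-byte char #2 = 32.
Offset 5: leading byte 0xF0 = 11110000 → 4-byte char #3 = F0 90 80 B0.
Offset 9: leading byte 0xCF = 11001111 → 2-byte char #4 = CF 8C.
Offset 11: leading byte 0xF0 = 11110000 → 4-byte char #5 = F0 90 91 85.
Offset 15: leading byte 0xF3 = 11110011 → 4-byte char #6 = F3 B7 80 A2.
Offset 19: leading byte 0xEF = 11101111 → 3-byte char #7 = EF BD A4.
Offset 22: leading byte 0xDF = 11011111 → 2-byte char #8 = DF 89.
Offset 24: leading byte 0xE2 = 11100010 → 3-byte char #9 = E2 82 A4.
Leading byte 0xE2 = 11100010 matches 1110xxxx → 3-byte sequence.
Byte 1: 0xE2 = 11100010, payload 0010 (4 bits).
Byte 2: 0x82 = 10000010 (10xxxxxx ✓), payload 000010.
Byte 3: 0xA4 = 10100100 (10xxxxxx ✓), payload 100100.
Concatenate: 0010000010100100 = 0x20A4 (16 bits → U+20A4).

U+20A4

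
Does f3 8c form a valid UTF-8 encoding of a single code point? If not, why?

Leading byte 0xF3 = 11110011 → 4-byte form, but only 2 bytes are present.

invalid (sequence truncated)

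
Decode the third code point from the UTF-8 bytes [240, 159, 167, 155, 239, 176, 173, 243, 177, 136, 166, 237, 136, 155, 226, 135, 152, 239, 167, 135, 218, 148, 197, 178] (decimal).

U+F1226

Offset 0: leading byte 0xF0 = 11110000 → 4-byte char #1 = F0 9F A7 9B.
Offset 4: leading byte 0xEF = 11101111 → 3-byte char #2 = EF B0 AD.
Offset 7: leading byte 0xF3 = 11110011 → 4-byte char #3 = F3 B1 88 A6.
Leading byte 0xF3 = 11110011 matches 11110xxx → 4-byte sequence.
Byte 1: 0xF3 = 11110011, payload 011 (3 bits).
Byte 2: 0xB1 = 10110001 (10xxxxxx ✓), payload 110001.
Byte 3: 0x88 = 10001000 (10xxxxxx ✓), payload 001000.
Byte 4: 0xA6 = 10100110 (10xxxxxx ✓), payload 100110.
Concatenate: 011110001001000100110 = 0xF1226 (21 bits → U+F1226).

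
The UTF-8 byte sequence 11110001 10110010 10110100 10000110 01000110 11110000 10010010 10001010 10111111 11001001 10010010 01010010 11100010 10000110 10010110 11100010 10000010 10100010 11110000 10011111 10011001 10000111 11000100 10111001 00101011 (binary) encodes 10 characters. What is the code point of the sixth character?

Offset 0: leading byte 0xF1 = 11110001 → 4-byte char #1 = F1 B2 B4 86.
Offset 4: leading byte 0x46 = 01000110 → 1-byte char #2 = 46.
Offset 5: leading byte 0xF0 = 11110000 → 4-byte char #3 = F0 92 8A BF.
Offset 9: leading byte 0xC9 = 11001001 → 2-byte char #4 = C9 92.
Offset 11: leading byte 0x52 = 01010010 → 1-byte char #5 = 52.
Offset 12: leading byte 0xE2 = 11100010 → 3-byte char #6 = E2 86 96.
Leading byte 0xE2 = 11100010 matches 1110xxxx → 3-byte sequence.
Byte 1: 0xE2 = 11100010, payload 0010 (4 bits).
Byte 2: 0x86 = 10000110 (10xxxxxx ✓), payload 000110.
Byte 3: 0x96 = 10010110 (10xxxxxx ✓), payload 010110.
Concatenate: 0010000110010110 = 0x2196 (16 bits → U+2196).

U+2196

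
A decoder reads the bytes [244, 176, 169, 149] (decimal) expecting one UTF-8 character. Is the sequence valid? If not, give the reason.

invalid (encodes a value above U+10FFFF)

Leading byte 0xF4 = 11110100 → 4-byte form.
Payload = 0x130A55, which exceeds U+10FFFF, the maximum Unicode code point. (Leading bytes F5–FF, or F4 followed by ≥ 0x90, are invalid.)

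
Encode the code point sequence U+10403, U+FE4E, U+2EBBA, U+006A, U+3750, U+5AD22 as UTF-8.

F0 90 90 83 EF B9 8E F0 AE AE BA 6A E3 9D 90 F1 9A B4 A2

U+10403: 4-byte form → F0 90 90 83.
U+FE4E: 3-byte form → EF B9 8E.
U+2EBBA: 4-byte form → F0 AE AE BA.
U+006A: 1-byte form → 6A.
U+3750: 3-byte form → E3 9D 90.
U+5AD22: 4-byte form → F1 9A B4 A2.
Concatenated (19 bytes): F0 90 90 83 EF B9 8E F0 AE AE BA 6A E3 9D 90 F1 9A B4 A2.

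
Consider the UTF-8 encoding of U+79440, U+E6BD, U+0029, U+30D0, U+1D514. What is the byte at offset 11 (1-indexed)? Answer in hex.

0x90

1-indexed offset 11 is 0-indexed offset 10.
U+79440 → 4-byte form F1 B9 91 80 at offsets 0–3.
U+E6BD → 3-byte form EE 9A BD at offsets 4–6.
U+0029 → 1-byte form 29 at offsets 7–7.
U+30D0 → 3-byte form E3 83 90 at offsets 8–10.
Offset 10 falls in char 4's range; it's byte 3 of E3 83 90 = 0x90.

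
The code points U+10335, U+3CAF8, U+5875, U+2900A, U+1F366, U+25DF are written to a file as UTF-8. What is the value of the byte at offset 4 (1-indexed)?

1-indexed offset 4 is 0-indexed offset 3.
U+10335 → 4-byte form F0 90 8C B5 at offsets 0–3.
Offset 3 falls in char 1's range; it's byte 4 of F0 90 8C B5 = 0xB5.

0xB5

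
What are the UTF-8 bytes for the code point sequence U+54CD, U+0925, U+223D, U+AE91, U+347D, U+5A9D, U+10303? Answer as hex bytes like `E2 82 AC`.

E5 93 8D E0 A4 A5 E2 88 BD EA BA 91 E3 91 BD E5 AA 9D F0 90 8C 83

U+54CD: 3-byte form → E5 93 8D.
U+0925: 3-byte form → E0 A4 A5.
U+223D: 3-byte form → E2 88 BD.
U+AE91: 3-byte form → EA BA 91.
U+347D: 3-byte form → E3 91 BD.
U+5A9D: 3-byte form → E5 AA 9D.
U+10303: 4-byte form → F0 90 8C 83.
Concatenated (22 bytes): E5 93 8D E0 A4 A5 E2 88 BD EA BA 91 E3 91 BD E5 AA 9D F0 90 8C 83.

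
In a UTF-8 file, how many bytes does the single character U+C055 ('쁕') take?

3

U+C055 = 0xC055. UTF-8 uses 1 byte below 0x80, 2 below 0x800, 3 below 0x10000, 4 up to 0x10FFFF. 0xC055 is in U+0800–U+FFFF → 3 bytes.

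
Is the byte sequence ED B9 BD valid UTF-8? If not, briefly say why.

Structurally a 3-byte sequence; payload = 0xDE7D.
But 0xDE7D is in U+D800–U+DFFF, the surrogate range. Surrogates are not Unicode scalar values and are forbidden in UTF-8.

invalid (encodes a surrogate (U+D800–U+DFFF))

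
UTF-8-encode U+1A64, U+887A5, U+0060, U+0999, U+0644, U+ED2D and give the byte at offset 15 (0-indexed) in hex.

U+1A64 → 3-byte form E1 A9 A4 at offsets 0–2.
U+887A5 → 4-byte form F2 88 9E A5 at offsets 3–6.
U+0060 → 1-byte form 60 at offsets 7–7.
U+0999 → 3-byte form E0 A6 99 at offsets 8–10.
U+0644 → 2-byte form D9 84 at offsets 11–12.
U+ED2D → 3-byte form EE B4 AD at offsets 13–15.
Offset 15 falls in char 6's range; it's byte 3 of EE B4 AD = 0xAD.

0xAD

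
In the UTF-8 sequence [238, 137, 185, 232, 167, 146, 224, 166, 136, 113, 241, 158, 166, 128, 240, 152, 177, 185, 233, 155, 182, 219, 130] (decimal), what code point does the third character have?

Offset 0: leading byte 0xEE = 11101110 → 3-byte char #1 = EE 89 B9.
Offset 3: leading byte 0xE8 = 11101000 → 3-byte char #2 = E8 A7 92.
Offset 6: leading byte 0xE0 = 11100000 → 3-byte char #3 = E0 A6 88.
Leading byte 0xE0 = 11100000 matches 1110xxxx → 3-byte sequence.
Byte 1: 0xE0 = 11100000, payload 0000 (4 bits).
Byte 2: 0xA6 = 10100110 (10xxxxxx ✓), payload 100110.
Byte 3: 0x88 = 10001000 (10xxxxxx ✓), payload 001000.
Concatenate: 0000100110001000 = 0x988 (16 bits → U+0988).

U+0988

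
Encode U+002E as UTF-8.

2E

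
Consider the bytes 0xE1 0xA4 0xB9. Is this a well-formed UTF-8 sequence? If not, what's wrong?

valid

Leading byte 0xE1 = 11100001 → 3-byte form.
Continuation bytes 0xA4=10100100, 0xB9=10111001 all match 10xxxxxx.
Decoded value 0x1939 is ≥ 0x800 (shortest form) and not a surrogate.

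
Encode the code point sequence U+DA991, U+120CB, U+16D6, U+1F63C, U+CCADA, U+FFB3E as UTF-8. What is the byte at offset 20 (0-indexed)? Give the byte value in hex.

0xBF

U+DA991 → 4-byte form F3 9A A6 91 at offsets 0–3.
U+120CB → 4-byte form F0 92 83 8B at offsets 4–7.
U+16D6 → 3-byte form E1 9B 96 at offsets 8–10.
U+1F63C → 4-byte form F0 9F 98 BC at offsets 11–14.
U+CCADA → 4-byte form F3 8C AB 9A at offsets 15–18.
U+FFB3E → 4-byte form F3 BF AC BE at offsets 19–22.
Offset 20 falls in char 6's range; it's byte 2 of F3 BF AC BE = 0xBF.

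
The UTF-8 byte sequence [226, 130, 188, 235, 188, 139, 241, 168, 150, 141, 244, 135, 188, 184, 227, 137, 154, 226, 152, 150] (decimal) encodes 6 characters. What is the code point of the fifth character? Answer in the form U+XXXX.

U+325A

Offset 0: leading byte 0xE2 = 11100010 → 3-byte char #1 = E2 82 BC.
Offset 3: leading byte 0xEB = 11101011 → 3-byte char #2 = EB BC 8B.
Offset 6: leading byte 0xF1 = 11110001 → 4-byte char #3 = F1 A8 96 8D.
Offset 10: leading byte 0xF4 = 11110100 → 4-byte char #4 = F4 87 BC B8.
Offset 14: leading byte 0xE3 = 11100011 → 3-byte char #5 = E3 89 9A.
Leading byte 0xE3 = 11100011 matches 1110xxxx → 3-byte sequence.
Byte 1: 0xE3 = 11100011, payload 0011 (4 bits).
Byte 2: 0x89 = 10001001 (10xxxxxx ✓), payload 001001.
Byte 3: 0x9A = 10011010 (10xxxxxx ✓), payload 011010.
Concatenate: 0011001001011010 = 0x325A (16 bits → U+325A).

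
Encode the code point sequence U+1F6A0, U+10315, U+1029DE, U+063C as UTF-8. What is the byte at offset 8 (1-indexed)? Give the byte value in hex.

1-indexed offset 8 is 0-indexed offset 7.
U+1F6A0 → 4-byte form F0 9F 9A A0 at offsets 0–3.
U+10315 → 4-byte form F0 90 8C 95 at offsets 4–7.
Offset 7 falls in char 2's range; it's byte 4 of F0 90 8C 95 = 0x95.

0x95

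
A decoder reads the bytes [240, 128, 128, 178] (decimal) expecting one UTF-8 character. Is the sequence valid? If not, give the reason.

invalid (overlong encoding)

Leading byte 0xF0 = 11110000 → 4-byte form.
Continuation bytes all match 10xxxxxx. Payload decodes to 0x32.
But 0x32 < 0x10000, the minimum for a 4-byte sequence — this is an overlong encoding.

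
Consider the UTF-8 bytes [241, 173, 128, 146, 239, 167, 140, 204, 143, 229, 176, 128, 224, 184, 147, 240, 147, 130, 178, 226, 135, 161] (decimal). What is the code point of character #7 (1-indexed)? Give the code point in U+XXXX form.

Offset 0: leading byte 0xF1 = 11110001 → 4-byte char #1 = F1 AD 80 92.
Offset 4: leading byte 0xEF = 11101111 → 3-byte char #2 = EF A7 8C.
Offset 7: leading byte 0xCC = 11001100 → 2-byte char #3 = CC 8F.
Offset 9: leading byte 0xE5 = 11100101 → 3-byte char #4 = E5 B0 80.
Offset 12: leading byte 0xE0 = 11100000 → 3-byte char #5 = E0 B8 93.
Offset 15: leading byte 0xF0 = 11110000 → 4-byte char #6 = F0 93 82 B2.
Offset 19: leading byte 0xE2 = 11100010 → 3-byte char #7 = E2 87 A1.
Leading byte 0xE2 = 11100010 matches 1110xxxx → 3-byte sequence.
Byte 1: 0xE2 = 11100010, payload 0010 (4 bits).
Byte 2: 0x87 = 10000111 (10xxxxxx ✓), payload 000111.
Byte 3: 0xA1 = 10100001 (10xxxxxx ✓), payload 100001.
Concatenate: 0010000111100001 = 0x21E1 (16 bits → U+21E1).

U+21E1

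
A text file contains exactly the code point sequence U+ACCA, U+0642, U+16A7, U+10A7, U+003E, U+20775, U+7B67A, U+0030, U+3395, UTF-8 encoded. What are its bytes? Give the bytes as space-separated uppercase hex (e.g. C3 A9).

U+ACCA: 3-byte form → EA B3 8A.
U+0642: 2-byte form → D9 82.
U+16A7: 3-byte form → E1 9A A7.
U+10A7: 3-byte form → E1 82 A7.
U+003E: 1-byte form → 3E.
U+20775: 4-byte form → F0 A0 9D B5.
U+7B67A: 4-byte form → F1 BB 99 BA.
U+0030: 1-byte form → 30.
U+3395: 3-byte form → E3 8E 95.
Concatenated (24 bytes): EA B3 8A D9 82 E1 9A A7 E1 82 A7 3E F0 A0 9D B5 F1 BB 99 BA 30 E3 8E 95.

EA B3 8A D9 82 E1 9A A7 E1 82 A7 3E F0 A0 9D B5 F1 BB 99 BA 30 E3 8E 95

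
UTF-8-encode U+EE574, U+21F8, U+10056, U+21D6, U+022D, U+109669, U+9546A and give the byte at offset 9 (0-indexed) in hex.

0x81

U+EE574 → 4-byte form F3 AE 95 B4 at offsets 0–3.
U+21F8 → 3-byte form E2 87 B8 at offsets 4–6.
U+10056 → 4-byte form F0 90 81 96 at offsets 7–10.
Offset 9 falls in char 3's range; it's byte 3 of F0 90 81 96 = 0x81.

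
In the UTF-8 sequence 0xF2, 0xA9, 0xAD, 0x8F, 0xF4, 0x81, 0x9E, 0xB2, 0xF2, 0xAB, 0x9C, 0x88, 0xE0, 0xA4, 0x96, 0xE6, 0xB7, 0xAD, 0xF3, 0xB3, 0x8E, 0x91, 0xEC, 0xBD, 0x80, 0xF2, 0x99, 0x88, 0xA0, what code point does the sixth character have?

Offset 0: leading byte 0xF2 = 11110010 → 4-byte char #1 = F2 A9 AD 8F.
Offset 4: leading byte 0xF4 = 11110100 → 4-byte char #2 = F4 81 9E B2.
Offset 8: leading byte 0xF2 = 11110010 → 4-byte char #3 = F2 AB 9C 88.
Offset 12: leading byte 0xE0 = 11100000 → 3-byte char #4 = E0 A4 96.
Offset 15: leading byte 0xE6 = 11100110 → 3-byte char #5 = E6 B7 AD.
Offset 18: leading byte 0xF3 = 11110011 → 4-byte char #6 = F3 B3 8E 91.
Leading byte 0xF3 = 11110011 matches 11110xxx → 4-byte sequence.
Byte 1: 0xF3 = 11110011, payload 011 (3 bits).
Byte 2: 0xB3 = 10110011 (10xxxxxx ✓), payload 110011.
Byte 3: 0x8E = 10001110 (10xxxxxx ✓), payload 001110.
Byte 4: 0x91 = 10010001 (10xxxxxx ✓), payload 010001.
Concatenate: 011110011001110010001 = 0xF3391 (21 bits → U+F3391).

U+F3391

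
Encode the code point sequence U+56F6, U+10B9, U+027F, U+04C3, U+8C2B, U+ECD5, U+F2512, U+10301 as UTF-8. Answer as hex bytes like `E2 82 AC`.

U+56F6: 3-byte form → E5 9B B6.
U+10B9: 3-byte form → E1 82 B9.
U+027F: 2-byte form → C9 BF.
U+04C3: 2-byte form → D3 83.
U+8C2B: 3-byte form → E8 B0 AB.
U+ECD5: 3-byte form → EE B3 95.
U+F2512: 4-byte form → F3 B2 94 92.
U+10301: 4-byte form → F0 90 8C 81.
Concatenated (24 bytes): E5 9B B6 E1 82 B9 C9 BF D3 83 E8 B0 AB EE B3 95 F3 B2 94 92 F0 90 8C 81.

E5 9B B6 E1 82 B9 C9 BF D3 83 E8 B0 AB EE B3 95 F3 B2 94 92 F0 90 8C 81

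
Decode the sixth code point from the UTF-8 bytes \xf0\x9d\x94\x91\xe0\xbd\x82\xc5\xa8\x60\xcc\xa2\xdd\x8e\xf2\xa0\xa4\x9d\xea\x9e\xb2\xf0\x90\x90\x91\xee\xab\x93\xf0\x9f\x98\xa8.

U+074E

Offset 0: leading byte 0xF0 = 11110000 → 4-byte char #1 = F0 9D 94 91.
Offset 4: leading byte 0xE0 = 11100000 → 3-byte char #2 = E0 BD 82.
Offset 7: leading byte 0xC5 = 11000101 → 2-byte char #3 = C5 A8.
Offset 9: leading byte 0x60 = 01100000 → 1-byte char #4 = 60.
Offset 10: leading byte 0xCC = 11001100 → 2-byte char #5 = CC A2.
Offset 12: leading byte 0xDD = 11011101 → 2-byte char #6 = DD 8E.
Leading byte 0xDD = 11011101 matches 110xxxxx → 2-byte sequence.
Byte 1: 0xDD = 11011101, payload 11101 (5 bits).
Byte 2: 0x8E = 10001110 (10xxxxxx ✓), payload 001110.
Concatenate: 11101001110 = 0x74E (11 bits → U+074E).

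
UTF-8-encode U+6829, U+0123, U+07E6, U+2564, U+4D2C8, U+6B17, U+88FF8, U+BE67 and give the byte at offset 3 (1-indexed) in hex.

1-indexed offset 3 is 0-indexed offset 2.
U+6829 → 3-byte form E6 A0 A9 at offsets 0–2.
Offset 2 falls in char 1's range; it's byte 3 of E6 A0 A9 = 0xA9.

0xA9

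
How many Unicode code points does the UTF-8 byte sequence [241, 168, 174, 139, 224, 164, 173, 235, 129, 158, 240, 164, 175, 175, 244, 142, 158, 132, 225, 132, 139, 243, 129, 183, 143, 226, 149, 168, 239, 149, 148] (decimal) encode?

Byte at offset 0: 0xF1 = 11110001 → 4-byte char (#1). Advance 4.
Byte at offset 4: 0xE0 = 11100000 → 3-byte char (#2). Advance 3.
Byte at offset 7: 0xEB = 11101011 → 3-byte char (#3). Advance 3.
Byte at offset 10: 0xF0 = 11110000 → 4-byte char (#4). Advance 4.
Byte at offset 14: 0xF4 = 11110100 → 4-byte char (#5). Advance 4.
Byte at offset 18: 0xE1 = 11100001 → 3-byte char (#6). Advance 3.
Byte at offset 21: 0xF3 = 11110011 → 4-byte char (#7). Advance 4.
Byte at offset 25: 0xE2 = 11100010 → 3-byte char (#8). Advance 3.
Byte at offset 28: 0xEF = 11101111 → 3-byte char (#9). Advance 3.
Reached end at offset 31 after 9 code points.

9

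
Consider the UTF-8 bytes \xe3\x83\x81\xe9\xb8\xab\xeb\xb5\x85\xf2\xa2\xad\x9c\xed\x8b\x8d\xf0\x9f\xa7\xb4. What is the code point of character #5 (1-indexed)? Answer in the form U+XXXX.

Offset 0: leading byte 0xE3 = 11100011 → 3-byte char #1 = E3 83 81.
Offset 3: leading byte 0xE9 = 11101001 → 3-byte char #2 = E9 B8 AB.
Offset 6: leading byte 0xEB = 11101011 → 3-byte char #3 = EB B5 85.
Offset 9: leading byte 0xF2 = 11110010 → 4-byte char #4 = F2 A2 AD 9C.
Offset 13: leading byte 0xED = 11101101 → 3-byte char #5 = ED 8B 8D.
Leading byte 0xED = 11101101 matches 1110xxxx → 3-byte sequence.
Byte 1: 0xED = 11101101, payload 1101 (4 bits).
Byte 2: 0x8B = 10001011 (10xxxxxx ✓), payload 001011.
Byte 3: 0x8D = 10001101 (10xxxxxx ✓), payload 001101.
Concatenate: 1101001011001101 = 0xD2CD (16 bits → U+D2CD).

U+D2CD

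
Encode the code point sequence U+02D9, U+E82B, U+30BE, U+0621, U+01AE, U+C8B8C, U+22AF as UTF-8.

U+02D9: 2-byte form → CB 99.
U+E82B: 3-byte form → EE A0 AB.
U+30BE: 3-byte form → E3 82 BE.
U+0621: 2-byte form → D8 A1.
U+01AE: 2-byte form → C6 AE.
U+C8B8C: 4-byte form → F3 88 AE 8C.
U+22AF: 3-byte form → E2 8A AF.
Concatenated (19 bytes): CB 99 EE A0 AB E3 82 BE D8 A1 C6 AE F3 88 AE 8C E2 8A AF.

CB 99 EE A0 AB E3 82 BE D8 A1 C6 AE F3 88 AE 8C E2 8A AF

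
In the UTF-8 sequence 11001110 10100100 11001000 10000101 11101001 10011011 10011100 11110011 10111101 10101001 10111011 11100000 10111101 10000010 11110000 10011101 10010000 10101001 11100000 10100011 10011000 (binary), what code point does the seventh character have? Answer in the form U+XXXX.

Offset 0: leading byte 0xCE = 11001110 → 2-byte char #1 = CE A4.
Offset 2: leading byte 0xC8 = 11001000 → 2-byte char #2 = C8 85.
Offset 4: leading byte 0xE9 = 11101001 → 3-byte char #3 = E9 9B 9C.
Offset 7: leading byte 0xF3 = 11110011 → 4-byte char #4 = F3 BD A9 BB.
Offset 11: leading byte 0xE0 = 11100000 → 3-byte char #5 = E0 BD 82.
Offset 14: leading byte 0xF0 = 11110000 → 4-byte char #6 = F0 9D 90 A9.
Offset 18: leading byte 0xE0 = 11100000 → 3-byte char #7 = E0 A3 98.
Leading byte 0xE0 = 11100000 matches 1110xxxx → 3-byte sequence.
Byte 1: 0xE0 = 11100000, payload 0000 (4 bits).
Byte 2: 0xA3 = 10100011 (10xxxxxx ✓), payload 100011.
Byte 3: 0x98 = 10011000 (10xxxxxx ✓), payload 011000.
Concatenate: 0000100011011000 = 0x8D8 (16 bits → U+08D8).

U+08D8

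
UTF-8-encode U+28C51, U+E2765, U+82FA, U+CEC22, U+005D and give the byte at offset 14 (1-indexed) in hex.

1-indexed offset 14 is 0-indexed offset 13.
U+28C51 → 4-byte form F0 A8 B1 91 at offsets 0–3.
U+E2765 → 4-byte form F3 A2 9D A5 at offsets 4–7.
U+82FA → 3-byte form E8 8B BA at offsets 8–10.
U+CEC22 → 4-byte form F3 8E B0 A2 at offsets 11–14.
Offset 13 falls in char 4's range; it's byte 3 of F3 8E B0 A2 = 0xB0.

0xB0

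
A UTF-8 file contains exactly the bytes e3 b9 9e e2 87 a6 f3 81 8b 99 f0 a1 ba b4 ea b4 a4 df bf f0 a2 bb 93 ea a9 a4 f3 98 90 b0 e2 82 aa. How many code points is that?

10

Byte at offset 0: 0xE3 = 11100011 → 3-byte char (#1). Advance 3.
Byte at offset 3: 0xE2 = 11100010 → 3-byte char (#2). Advance 3.
Byte at offset 6: 0xF3 = 11110011 → 4-byte char (#3). Advance 4.
Byte at offset 10: 0xF0 = 11110000 → 4-byte char (#4). Advance 4.
Byte at offset 14: 0xEA = 11101010 → 3-byte char (#5). Advance 3.
Byte at offset 17: 0xDF = 11011111 → 2-byte char (#6). Advance 2.
Byte at offset 19: 0xF0 = 11110000 → 4-byte char (#7). Advance 4.
Byte at offset 23: 0xEA = 11101010 → 3-byte char (#8). Advance 3.
Byte at offset 26: 0xF3 = 11110011 → 4-byte char (#9). Advance 4.
Byte at offset 30: 0xE2 = 11100010 → 3-byte char (#10). Advance 3.
Reached end at offset 33 after 10 code points.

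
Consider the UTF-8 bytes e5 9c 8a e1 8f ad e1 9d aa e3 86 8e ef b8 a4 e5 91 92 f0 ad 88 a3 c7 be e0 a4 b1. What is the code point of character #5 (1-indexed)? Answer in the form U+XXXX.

Offset 0: leading byte 0xE5 = 11100101 → 3-byte char #1 = E5 9C 8A.
Offset 3: leading byte 0xE1 = 11100001 → 3-byte char #2 = E1 8F AD.
Offset 6: leading byte 0xE1 = 11100001 → 3-byte char #3 = E1 9D AA.
Offset 9: leading byte 0xE3 = 11100011 → 3-byte char #4 = E3 86 8E.
Offset 12: leading byte 0xEF = 11101111 → 3-byte char #5 = EF B8 A4.
Leading byte 0xEF = 11101111 matches 1110xxxx → 3-byte sequence.
Byte 1: 0xEF = 11101111, payload 1111 (4 bits).
Byte 2: 0xB8 = 10111000 (10xxxxxx ✓), payload 111000.
Byte 3: 0xA4 = 10100100 (10xxxxxx ✓), payload 100100.
Concatenate: 1111111000100100 = 0xFE24 (16 bits → U+FE24).

U+FE24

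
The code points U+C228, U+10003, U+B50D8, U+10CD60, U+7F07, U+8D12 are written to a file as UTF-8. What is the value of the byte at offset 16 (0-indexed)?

0xBC

U+C228 → 3-byte form EC 88 A8 at offsets 0–2.
U+10003 → 4-byte form F0 90 80 83 at offsets 3–6.
U+B50D8 → 4-byte form F2 B5 83 98 at offsets 7–10.
U+10CD60 → 4-byte form F4 8C B5 A0 at offsets 11–14.
U+7F07 → 3-byte form E7 BC 87 at offsets 15–17.
Offset 16 falls in char 5's range; it's byte 2 of E7 BC 87 = 0xBC.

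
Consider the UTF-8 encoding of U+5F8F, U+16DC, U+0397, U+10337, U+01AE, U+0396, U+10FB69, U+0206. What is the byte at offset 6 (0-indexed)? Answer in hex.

0xCE

U+5F8F → 3-byte form E5 BE 8F at offsets 0–2.
U+16DC → 3-byte form E1 9B 9C at offsets 3–5.
U+0397 → 2-byte form CE 97 at offsets 6–7.
Offset 6 falls in char 3's range; it's byte 1 of CE 97 = 0xCE.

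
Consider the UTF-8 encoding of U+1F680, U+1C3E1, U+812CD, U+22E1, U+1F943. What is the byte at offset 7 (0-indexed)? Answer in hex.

U+1F680 → 4-byte form F0 9F 9A 80 at offsets 0–3.
U+1C3E1 → 4-byte form F0 9C 8F A1 at offsets 4–7.
Offset 7 falls in char 2's range; it's byte 4 of F0 9C 8F A1 = 0xA1.

0xA1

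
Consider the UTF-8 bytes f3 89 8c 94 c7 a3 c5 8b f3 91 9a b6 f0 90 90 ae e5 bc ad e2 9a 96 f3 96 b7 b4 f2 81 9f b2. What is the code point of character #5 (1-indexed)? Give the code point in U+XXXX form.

Offset 0: leading byte 0xF3 = 11110011 → 4-byte char #1 = F3 89 8C 94.
Offset 4: leading byte 0xC7 = 11000111 → 2-byte char #2 = C7 A3.
Offset 6: leading byte 0xC5 = 11000101 → 2-byte char #3 = C5 8B.
Offset 8: leading byte 0xF3 = 11110011 → 4-byte char #4 = F3 91 9A B6.
Offset 12: leading byte 0xF0 = 11110000 → 4-byte char #5 = F0 90 90 AE.
Leading byte 0xF0 = 11110000 matches 11110xxx → 4-byte sequence.
Byte 1: 0xF0 = 11110000, payload 000 (3 bits).
Byte 2: 0x90 = 10010000 (10xxxxxx ✓), payload 010000.
Byte 3: 0x90 = 10010000 (10xxxxxx ✓), payload 010000.
Byte 4: 0xAE = 10101110 (10xxxxxx ✓), payload 101110.
Concatenate: 000010000010000101110 = 0x1042E (21 bits → U+1042E).

U+1042E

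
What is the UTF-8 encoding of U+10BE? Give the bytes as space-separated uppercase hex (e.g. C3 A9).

U+10BE = 0x10BE = 4286 decimal. In range U+0800–U+FFFF → 3-byte form: 1110xxxx 10xxxxxx 10xxxxxx.
Binary (16 bits): 0001000010111110.
Split 4+6+6: 0001 | 000010 | 111110.
Byte 1: 11100001 = 0xE1.
Byte 2: 10000010 = 0x82.
Byte 3: 10111110 = 0xBE.

E1 82 BE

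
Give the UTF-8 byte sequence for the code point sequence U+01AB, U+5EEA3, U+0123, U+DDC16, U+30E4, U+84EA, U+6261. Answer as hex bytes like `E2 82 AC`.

C6 AB F1 9E BA A3 C4 A3 F3 9D B0 96 E3 83 A4 E8 93 AA E6 89 A1

U+01AB: 2-byte form → C6 AB.
U+5EEA3: 4-byte form → F1 9E BA A3.
U+0123: 2-byte form → C4 A3.
U+DDC16: 4-byte form → F3 9D B0 96.
U+30E4: 3-byte form → E3 83 A4.
U+84EA: 3-byte form → E8 93 AA.
U+6261: 3-byte form → E6 89 A1.
Concatenated (21 bytes): C6 AB F1 9E BA A3 C4 A3 F3 9D B0 96 E3 83 A4 E8 93 AA E6 89 A1.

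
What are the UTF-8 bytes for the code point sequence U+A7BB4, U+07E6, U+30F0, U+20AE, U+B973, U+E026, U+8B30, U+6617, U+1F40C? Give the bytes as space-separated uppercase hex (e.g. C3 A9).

F2 A7 AE B4 DF A6 E3 83 B0 E2 82 AE EB A5 B3 EE 80 A6 E8 AC B0 E6 98 97 F0 9F 90 8C

U+A7BB4: 4-byte form → F2 A7 AE B4.
U+07E6: 2-byte form → DF A6.
U+30F0: 3-byte form → E3 83 B0.
U+20AE: 3-byte form → E2 82 AE.
U+B973: 3-byte form → EB A5 B3.
U+E026: 3-byte form → EE 80 A6.
U+8B30: 3-byte form → E8 AC B0.
U+6617: 3-byte form → E6 98 97.
U+1F40C: 4-byte form → F0 9F 90 8C.
Concatenated (28 bytes): F2 A7 AE B4 DF A6 E3 83 B0 E2 82 AE EB A5 B3 EE 80 A6 E8 AC B0 E6 98 97 F0 9F 90 8C.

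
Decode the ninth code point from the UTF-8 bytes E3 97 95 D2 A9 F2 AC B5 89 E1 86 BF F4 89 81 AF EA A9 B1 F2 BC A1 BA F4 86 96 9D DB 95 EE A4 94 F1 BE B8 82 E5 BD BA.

U+06D5

Offset 0: leading byte 0xE3 = 11100011 → 3-byte char #1 = E3 97 95.
Offset 3: leading byte 0xD2 = 11010010 → 2-byte char #2 = D2 A9.
Offset 5: leading byte 0xF2 = 11110010 → 4-byte char #3 = F2 AC B5 89.
Offset 9: leading byte 0xE1 = 11100001 → 3-byte char #4 = E1 86 BF.
Offset 12: leading byte 0xF4 = 11110100 → 4-byte char #5 = F4 89 81 AF.
Offset 16: leading byte 0xEA = 11101010 → 3-byte char #6 = EA A9 B1.
Offset 19: leading byte 0xF2 = 11110010 → 4-byte char #7 = F2 BC A1 BA.
Offset 23: leading byte 0xF4 = 11110100 → 4-byte char #8 = F4 86 96 9D.
Offset 27: leading byte 0xDB = 11011011 → 2-byte char #9 = DB 95.
Leading byte 0xDB = 11011011 matches 110xxxxx → 2-byte sequence.
Byte 1: 0xDB = 11011011, payload 11011 (5 bits).
Byte 2: 0x95 = 10010101 (10xxxxxx ✓), payload 010101.
Concatenate: 11011010101 = 0x6D5 (11 bits → U+06D5).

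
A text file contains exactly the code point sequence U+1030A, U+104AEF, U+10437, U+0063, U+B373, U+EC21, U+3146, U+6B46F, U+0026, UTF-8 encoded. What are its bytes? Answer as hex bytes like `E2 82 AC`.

U+1030A: 4-byte form → F0 90 8C 8A.
U+104AEF: 4-byte form → F4 84 AB AF.
U+10437: 4-byte form → F0 90 90 B7.
U+0063: 1-byte form → 63.
U+B373: 3-byte form → EB 8D B3.
U+EC21: 3-byte form → EE B0 A1.
U+3146: 3-byte form → E3 85 86.
U+6B46F: 4-byte form → F1 AB 91 AF.
U+0026: 1-byte form → 26.
Concatenated (27 bytes): F0 90 8C 8A F4 84 AB AF F0 90 90 B7 63 EB 8D B3 EE B0 A1 E3 85 86 F1 AB 91 AF 26.

F0 90 8C 8A F4 84 AB AF F0 90 90 B7 63 EB 8D B3 EE B0 A1 E3 85 86 F1 AB 91 AF 26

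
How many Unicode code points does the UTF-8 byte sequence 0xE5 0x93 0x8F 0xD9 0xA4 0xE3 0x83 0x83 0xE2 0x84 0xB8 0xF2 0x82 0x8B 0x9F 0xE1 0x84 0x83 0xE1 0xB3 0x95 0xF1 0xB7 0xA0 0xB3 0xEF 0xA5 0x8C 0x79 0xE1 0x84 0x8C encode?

11

Byte at offset 0: 0xE5 = 11100101 → 3-byte char (#1). Advance 3.
Byte at offset 3: 0xD9 = 11011001 → 2-byte char (#2). Advance 2.
Byte at offset 5: 0xE3 = 11100011 → 3-byte char (#3). Advance 3.
Byte at offset 8: 0xE2 = 11100010 → 3-byte char (#4). Advance 3.
Byte at offset 11: 0xF2 = 11110010 → 4-byte char (#5). Advance 4.
Byte at offset 15: 0xE1 = 11100001 → 3-byte char (#6). Advance 3.
Byte at offset 18: 0xE1 = 11100001 → 3-byte char (#7). Advance 3.
Byte at offset 21: 0xF1 = 11110001 → 4-byte char (#8). Advance 4.
Byte at offset 25: 0xEF = 11101111 → 3-byte char (#9). Advance 3.
Byte at offset 28: 0x79 = 01111001 → 1-byte char (#10). Advance 1.
Byte at offset 29: 0xE1 = 11100001 → 3-byte char (#11). Advance 3.
Reached end at offset 32 after 11 code points.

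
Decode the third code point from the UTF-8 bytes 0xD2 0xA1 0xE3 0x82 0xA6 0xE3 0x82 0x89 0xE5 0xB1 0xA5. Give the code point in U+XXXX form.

Offset 0: leading byte 0xD2 = 11010010 → 2-byte char #1 = D2 A1.
Offset 2: leading byte 0xE3 = 11100011 → 3-byte char #2 = E3 82 A6.
Offset 5: leading byte 0xE3 = 11100011 → 3-byte char #3 = E3 82 89.
Leading byte 0xE3 = 11100011 matches 1110xxxx → 3-byte sequence.
Byte 1: 0xE3 = 11100011, payload 0011 (4 bits).
Byte 2: 0x82 = 10000010 (10xxxxxx ✓), payload 000010.
Byte 3: 0x89 = 10001001 (10xxxxxx ✓), payload 001001.
Concatenate: 0011000010001001 = 0x3089 (16 bits → U+3089).

U+3089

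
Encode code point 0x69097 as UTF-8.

U+69097 = 0x69097 = 430231 decimal. In range U+10000–U+10FFFF → 4-byte form: 11110xxx 10xxxxxx 10xxxxxx 10xxxxxx.
Binary (21 bits): 001101001000010010111.
Split 3+6+6+6: 001 | 101001 | 000010 | 010111.
Byte 1: 11110001 = 0xF1.
Byte 2: 10101001 = 0xA9.
Byte 3: 10000010 = 0x82.
Byte 4: 10010111 = 0x97.

F1 A9 82 97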